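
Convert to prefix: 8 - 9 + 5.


left-to-right (same/higher precedence on left): tree is (+ (- 8 9) 5)
Prefix: + - 8 9 5


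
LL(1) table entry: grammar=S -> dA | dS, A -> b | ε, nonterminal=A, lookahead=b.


For [A, b]: 'b' ∈ FIRST(b)
Entry: A -> b


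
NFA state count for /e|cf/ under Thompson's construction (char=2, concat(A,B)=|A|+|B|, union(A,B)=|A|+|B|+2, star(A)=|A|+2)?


Syntax tree has 3 char leaf(s), 1 union(s), 0 star(s)
chars contribute 3×2 = 6; each union adds +2; each star adds +2
Total: 6 + 2 + 0 = 8 states


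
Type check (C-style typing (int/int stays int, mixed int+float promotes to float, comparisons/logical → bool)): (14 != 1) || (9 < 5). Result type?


Operand types: bool || bool
Rule: logical operators take bool operands and yield bool
Result type: bool


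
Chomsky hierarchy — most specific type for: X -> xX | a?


Right-linear: every RHS is a terminal or a terminal followed by one nonterminal
Classification: Type 3 (Regular)


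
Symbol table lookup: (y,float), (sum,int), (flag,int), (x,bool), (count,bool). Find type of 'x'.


Lookup 'x' → type bool


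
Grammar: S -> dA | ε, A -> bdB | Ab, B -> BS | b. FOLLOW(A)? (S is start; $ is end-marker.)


$ ∈ FOLLOW(S). For each A -> αBβ: add FIRST(β)\{ε} to FOLLOW(B); if β nullable, add FOLLOW(A).
FOLLOW(A) = {$, b, d}


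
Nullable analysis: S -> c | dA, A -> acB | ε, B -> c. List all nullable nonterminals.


A nonterminal is nullable iff some alternative derives ε (directly, or every symbol in it is nullable)
Nullable: {A}


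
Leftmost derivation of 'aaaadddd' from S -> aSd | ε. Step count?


Derivation: S => aSd => aaSdd => aaaSddd => aaaaSdddd => aaaadddd
Steps: 5


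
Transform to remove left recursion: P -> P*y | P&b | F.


Left-recursive alternatives: P*y, P&b; non-recursive: F
Introduce P': P -> FP', P' -> *yP' | &bP' | ε


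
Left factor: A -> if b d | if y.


Common prefix: 'if'
Factored: A -> if A', A' -> b d | y


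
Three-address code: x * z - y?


Break into single-operator statements:
t1 = x * z
t2 = t1 - y


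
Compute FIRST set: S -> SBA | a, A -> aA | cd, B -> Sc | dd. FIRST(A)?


Per alternative of A: FIRST(aA) = {a}; FIRST(cd) = {c}
FIRST(A) = {a, c}


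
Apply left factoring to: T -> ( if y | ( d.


Common prefix: '('
Factored: T -> ( T', T' -> if y | d


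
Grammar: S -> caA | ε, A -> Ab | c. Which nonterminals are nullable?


A nonterminal is nullable iff some alternative derives ε (directly, or every symbol in it is nullable)
Nullable: {S}


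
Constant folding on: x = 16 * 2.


16 * 2 = 32 at compile time
Optimized: x = 32


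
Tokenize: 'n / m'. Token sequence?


Scan left to right, longest-match per lexeme
Tokens: ID(n), OP(/), ID(m)


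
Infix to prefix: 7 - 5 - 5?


left-to-right (same/higher precedence on left): tree is (- (- 7 5) 5)
Prefix: - - 7 5 5


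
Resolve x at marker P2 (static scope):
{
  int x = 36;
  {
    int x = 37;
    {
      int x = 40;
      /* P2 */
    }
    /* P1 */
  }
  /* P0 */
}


x declared in the same block as P2
x = 40


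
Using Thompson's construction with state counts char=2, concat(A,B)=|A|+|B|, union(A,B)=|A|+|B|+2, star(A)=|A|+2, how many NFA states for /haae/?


Syntax tree has 4 char leaf(s), 0 union(s), 0 star(s)
chars contribute 4×2 = 8; each union adds +2; each star adds +2
Total: 8 + 0 + 0 = 8 states


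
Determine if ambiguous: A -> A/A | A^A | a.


'a/a^a' has two parse trees (no precedence encoded between / and ^)
Ambiguous


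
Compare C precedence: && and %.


'%' is multiplicative (level 10); '&&' is logical AND (level 2)
Higher level binds tighter
'%' has higher precedence than '&&'


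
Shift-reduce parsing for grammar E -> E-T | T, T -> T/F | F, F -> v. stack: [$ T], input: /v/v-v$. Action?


shift '/' to continue T -> T/F
Action: shift


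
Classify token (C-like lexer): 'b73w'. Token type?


Pattern: letter/underscore followed by alphanumerics, not a keyword
Type: IDENTIFIER


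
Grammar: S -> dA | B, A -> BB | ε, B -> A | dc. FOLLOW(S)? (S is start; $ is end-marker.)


$ ∈ FOLLOW(S). For each A -> αBβ: add FIRST(β)\{ε} to FOLLOW(B); if β nullable, add FOLLOW(A).
FOLLOW(S) = {$}


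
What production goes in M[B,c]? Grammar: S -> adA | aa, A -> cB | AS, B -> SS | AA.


For [B, c]: 'c' ∈ FIRST(AA)
Entry: B -> AA


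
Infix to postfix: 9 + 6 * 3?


* has higher precedence, evaluate 6*3 first
Postfix: 9 6 3 * +


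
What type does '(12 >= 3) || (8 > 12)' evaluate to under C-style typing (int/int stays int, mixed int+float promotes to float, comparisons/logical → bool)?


Operand types: bool || bool
Rule: logical operators take bool operands and yield bool
Result type: bool


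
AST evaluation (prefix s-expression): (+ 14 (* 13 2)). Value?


Evaluate inner: (* 13 2) = 26
Evaluate root: (+ 14 26) = 40
Result: 40


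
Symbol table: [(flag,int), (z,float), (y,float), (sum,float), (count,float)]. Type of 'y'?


Lookup 'y' → type float


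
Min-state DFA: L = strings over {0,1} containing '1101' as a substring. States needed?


KMP-style automaton: 4 progress states + 1 absorbing accept = 5
Minimal DFA: 5 states


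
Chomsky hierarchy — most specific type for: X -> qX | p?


Right-linear: every RHS is a terminal or a terminal followed by one nonterminal
Classification: Type 3 (Regular)


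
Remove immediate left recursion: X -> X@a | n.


Left-recursive alternatives: X@a; non-recursive: n
Introduce X': X -> nX', X' -> @aX' | ε


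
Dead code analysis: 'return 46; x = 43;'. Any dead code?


statement follows a return and is unreachable
Dead: 'x = 43'


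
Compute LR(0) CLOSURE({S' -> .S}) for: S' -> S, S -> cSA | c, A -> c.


Start: S' -> .S
For each item with dot before a nonterminal B, add B -> .γ for every B-production
Closure: [S' -> .S, S -> .cSA, S -> .c]


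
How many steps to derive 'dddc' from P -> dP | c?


Derivation: P => dP => ddP => dddP => dddc
Steps: 4


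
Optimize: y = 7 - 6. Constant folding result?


7 - 6 = 1 at compile time
Optimized: y = 1


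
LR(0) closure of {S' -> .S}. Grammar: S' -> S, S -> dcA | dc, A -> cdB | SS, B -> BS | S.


Start: S' -> .S
For each item with dot before a nonterminal B, add B -> .γ for every B-production
Closure: [S' -> .S, S -> .dcA, S -> .dc]


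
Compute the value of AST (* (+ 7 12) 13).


Evaluate inner: (+ 7 12) = 19
Evaluate root: (* 19 13) = 247
Result: 247


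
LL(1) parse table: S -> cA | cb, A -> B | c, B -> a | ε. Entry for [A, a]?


For [A, a]: 'a' ∈ FIRST(B)
Entry: A -> B


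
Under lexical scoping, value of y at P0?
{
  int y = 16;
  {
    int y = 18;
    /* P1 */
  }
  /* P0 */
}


y declared in the same block as P0
y = 16


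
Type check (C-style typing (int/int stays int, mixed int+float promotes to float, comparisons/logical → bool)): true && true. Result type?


Operand types: bool && bool
Rule: logical operators take bool operands and yield bool
Result type: bool


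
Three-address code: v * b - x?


Break into single-operator statements:
t1 = v * b
t2 = t1 - x


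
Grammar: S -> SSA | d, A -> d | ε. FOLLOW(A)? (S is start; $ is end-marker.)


$ ∈ FOLLOW(S). For each A -> αBβ: add FIRST(β)\{ε} to FOLLOW(B); if β nullable, add FOLLOW(A).
FOLLOW(A) = {$, d}


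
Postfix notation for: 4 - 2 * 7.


* has higher precedence, evaluate 2*7 first
Postfix: 4 2 7 * -


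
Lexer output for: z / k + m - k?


Scan left to right, longest-match per lexeme
Tokens: ID(z), OP(/), ID(k), OP(+), ID(m), OP(-), ID(k)


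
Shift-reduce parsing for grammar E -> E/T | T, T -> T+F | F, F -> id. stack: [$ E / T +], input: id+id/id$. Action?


no handle; shift 'id'
Action: shift


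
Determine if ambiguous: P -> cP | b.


right-linear, alternatives start with distinct terminals 'c' vs 'b': unique leftmost derivation
Unambiguous


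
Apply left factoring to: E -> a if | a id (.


Common prefix: 'a'
Factored: E -> a E', E' -> if | id (


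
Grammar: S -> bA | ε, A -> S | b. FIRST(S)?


Per alternative of S: FIRST(bA) = {b}; FIRST(ε) = {ε}
FIRST(S) = {b, ε}


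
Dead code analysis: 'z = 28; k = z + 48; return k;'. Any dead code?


z is read by k's definition; k is returned
No dead code


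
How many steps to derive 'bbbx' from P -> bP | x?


Derivation: P => bP => bbP => bbbP => bbbx
Steps: 4


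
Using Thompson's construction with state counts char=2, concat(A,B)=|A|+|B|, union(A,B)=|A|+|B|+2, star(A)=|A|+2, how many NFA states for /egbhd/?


Syntax tree has 5 char leaf(s), 0 union(s), 0 star(s)
chars contribute 5×2 = 10; each union adds +2; each star adds +2
Total: 10 + 0 + 0 = 10 states


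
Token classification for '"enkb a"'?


Pattern: double-quoted sequence
Type: STRING_LITERAL


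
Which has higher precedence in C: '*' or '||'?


'*' is multiplicative (level 10); '||' is logical OR (level 1)
Higher level binds tighter
'*' has higher precedence than '||'


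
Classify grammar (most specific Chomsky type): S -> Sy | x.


Left-linear: every RHS is a terminal or one nonterminal followed by a terminal
Classification: Type 3 (Regular)


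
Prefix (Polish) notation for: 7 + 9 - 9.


left-to-right (same/higher precedence on left): tree is (- (+ 7 9) 9)
Prefix: - + 7 9 9


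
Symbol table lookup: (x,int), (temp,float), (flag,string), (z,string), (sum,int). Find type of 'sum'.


Lookup 'sum' → type int


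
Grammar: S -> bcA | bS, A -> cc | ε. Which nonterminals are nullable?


A nonterminal is nullable iff some alternative derives ε (directly, or every symbol in it is nullable)
Nullable: {A}


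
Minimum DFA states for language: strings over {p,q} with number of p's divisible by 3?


Track (count of p) mod 3: states 0..2, accept at 0
Minimal DFA: 3 states


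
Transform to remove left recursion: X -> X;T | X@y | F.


Left-recursive alternatives: X;T, X@y; non-recursive: F
Introduce X': X -> FX', X' -> ;TX' | @yX' | ε


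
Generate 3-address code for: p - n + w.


Break into single-operator statements:
t1 = p - n
t2 = t1 + w


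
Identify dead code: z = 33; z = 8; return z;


first assignment to z is overwritten before any read
Dead: 'z = 33'


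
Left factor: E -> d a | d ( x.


Common prefix: 'd'
Factored: E -> d E', E' -> a | ( x


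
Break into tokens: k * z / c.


Scan left to right, longest-match per lexeme
Tokens: ID(k), OP(*), ID(z), OP(/), ID(c)


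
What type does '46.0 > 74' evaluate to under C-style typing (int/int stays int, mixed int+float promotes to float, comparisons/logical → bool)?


Operand types: float > int
Rule: comparison yields bool
Result type: bool


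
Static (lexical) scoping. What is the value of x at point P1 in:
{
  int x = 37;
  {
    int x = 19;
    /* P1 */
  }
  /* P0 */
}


x declared in the same block as P1
x = 19


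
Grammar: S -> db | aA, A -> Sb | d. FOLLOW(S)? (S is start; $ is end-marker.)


$ ∈ FOLLOW(S). For each A -> αBβ: add FIRST(β)\{ε} to FOLLOW(B); if β nullable, add FOLLOW(A).
FOLLOW(S) = {$, b}


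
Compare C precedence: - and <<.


'-' is additive (level 9); '<<' is shift (level 8)
Higher level binds tighter
'-' has higher precedence than '<<'


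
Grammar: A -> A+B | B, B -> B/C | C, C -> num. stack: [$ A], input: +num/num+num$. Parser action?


shift '+' to continue A -> A+B
Action: shift


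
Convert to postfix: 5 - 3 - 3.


Left to right (same or higher precedence on left)
Postfix: 5 3 - 3 -


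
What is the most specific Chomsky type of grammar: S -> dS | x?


Right-linear: every RHS is a terminal or a terminal followed by one nonterminal
Classification: Type 3 (Regular)


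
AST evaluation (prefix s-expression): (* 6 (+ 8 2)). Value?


Evaluate inner: (+ 8 2) = 10
Evaluate root: (* 6 10) = 60
Result: 60


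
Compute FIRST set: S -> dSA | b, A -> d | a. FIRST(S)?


Per alternative of S: FIRST(dSA) = {d}; FIRST(b) = {b}
FIRST(S) = {b, d}


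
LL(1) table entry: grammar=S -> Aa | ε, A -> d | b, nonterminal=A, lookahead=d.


For [A, d]: 'd' ∈ FIRST(d)
Entry: A -> d


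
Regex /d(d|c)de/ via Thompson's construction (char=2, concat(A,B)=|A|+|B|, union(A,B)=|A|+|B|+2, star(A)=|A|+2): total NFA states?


Syntax tree has 5 char leaf(s), 1 union(s), 0 star(s)
chars contribute 5×2 = 10; each union adds +2; each star adds +2
Total: 10 + 2 + 0 = 12 states


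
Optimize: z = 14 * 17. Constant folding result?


14 * 17 = 238 at compile time
Optimized: z = 238


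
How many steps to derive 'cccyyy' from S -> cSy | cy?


Derivation: S => cSy => ccSyy => cccyyy
Steps: 3


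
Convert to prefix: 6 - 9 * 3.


'*' binds tighter: tree is (- 6 (* 9 3))
Prefix: - 6 * 9 3


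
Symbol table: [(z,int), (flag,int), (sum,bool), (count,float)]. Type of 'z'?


Lookup 'z' → type int


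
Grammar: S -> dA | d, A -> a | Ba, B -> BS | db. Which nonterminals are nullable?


A nonterminal is nullable iff some alternative derives ε (directly, or every symbol in it is nullable)
Nullable: {}


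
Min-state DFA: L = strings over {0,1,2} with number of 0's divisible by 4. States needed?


Track (count of 0) mod 4: states 0..3, accept at 0
Minimal DFA: 4 states


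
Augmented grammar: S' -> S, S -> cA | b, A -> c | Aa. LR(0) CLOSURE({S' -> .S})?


Start: S' -> .S
For each item with dot before a nonterminal B, add B -> .γ for every B-production
Closure: [S' -> .S, S -> .cA, S -> .b]


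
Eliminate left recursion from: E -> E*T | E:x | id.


Left-recursive alternatives: E*T, E:x; non-recursive: id
Introduce E': E -> idE', E' -> *TE' | :xE' | ε


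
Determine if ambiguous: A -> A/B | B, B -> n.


precedence layered via separate nonterminal B: deterministic
Unambiguous


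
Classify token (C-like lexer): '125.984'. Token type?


Pattern: digits with a decimal point
Type: FLOAT_LITERAL


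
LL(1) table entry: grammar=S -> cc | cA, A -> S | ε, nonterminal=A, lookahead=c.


For [A, c]: 'c' ∈ FIRST(S)
Entry: A -> S


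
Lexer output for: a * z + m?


Scan left to right, longest-match per lexeme
Tokens: ID(a), OP(*), ID(z), OP(+), ID(m)


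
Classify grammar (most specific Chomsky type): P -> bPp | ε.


Single nonterminal LHS, but b^n p^n is not regular
Classification: Type 2 (Context-Free)


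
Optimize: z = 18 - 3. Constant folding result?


18 - 3 = 15 at compile time
Optimized: z = 15


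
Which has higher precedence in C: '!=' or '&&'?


'!=' is equality (level 6); '&&' is logical AND (level 2)
Higher level binds tighter
'!=' has higher precedence than '&&'


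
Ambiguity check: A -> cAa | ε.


balanced c^n…a^n: each string has a unique parse
Unambiguous


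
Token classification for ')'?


Pattern: delimiter/punctuation
Type: PUNCTUATION


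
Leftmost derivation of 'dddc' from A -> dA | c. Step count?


Derivation: A => dA => ddA => dddA => dddc
Steps: 4


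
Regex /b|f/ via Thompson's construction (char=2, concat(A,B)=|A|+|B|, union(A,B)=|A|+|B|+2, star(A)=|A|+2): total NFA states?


Syntax tree has 2 char leaf(s), 1 union(s), 0 star(s)
chars contribute 2×2 = 4; each union adds +2; each star adds +2
Total: 4 + 2 + 0 = 6 states


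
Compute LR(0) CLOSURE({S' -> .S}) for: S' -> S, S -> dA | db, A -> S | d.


Start: S' -> .S
For each item with dot before a nonterminal B, add B -> .γ for every B-production
Closure: [S' -> .S, S -> .dA, S -> .db]


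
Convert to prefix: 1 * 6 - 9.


left-to-right (same/higher precedence on left): tree is (- (* 1 6) 9)
Prefix: - * 1 6 9


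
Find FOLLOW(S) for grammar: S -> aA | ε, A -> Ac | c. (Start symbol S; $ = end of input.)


$ ∈ FOLLOW(S). For each A -> αBβ: add FIRST(β)\{ε} to FOLLOW(B); if β nullable, add FOLLOW(A).
FOLLOW(S) = {$}


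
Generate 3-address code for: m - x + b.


Break into single-operator statements:
t1 = m - x
t2 = t1 + b


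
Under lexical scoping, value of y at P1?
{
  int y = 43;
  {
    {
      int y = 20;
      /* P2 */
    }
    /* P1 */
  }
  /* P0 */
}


P1's block does not declare y; resolves to the enclosing declaration at depth 0
y = 43


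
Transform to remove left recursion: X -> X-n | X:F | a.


Left-recursive alternatives: X-n, X:F; non-recursive: a
Introduce X': X -> aX', X' -> -nX' | :FX' | ε


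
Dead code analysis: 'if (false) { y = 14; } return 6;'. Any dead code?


condition is constant false, so the whole block is unreachable
Dead: 'if (false) { y = 14; }'


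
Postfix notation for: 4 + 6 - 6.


Left to right (same or higher precedence on left)
Postfix: 4 6 + 6 -


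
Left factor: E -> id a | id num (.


Common prefix: 'id'
Factored: E -> id E', E' -> a | num (


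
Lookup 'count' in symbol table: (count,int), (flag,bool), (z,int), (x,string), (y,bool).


Lookup 'count' → type int


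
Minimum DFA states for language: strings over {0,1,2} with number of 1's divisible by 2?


Track (count of 1) mod 2: states 0..1, accept at 0
Minimal DFA: 2 states


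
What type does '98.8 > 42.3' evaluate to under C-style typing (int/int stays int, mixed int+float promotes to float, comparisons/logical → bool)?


Operand types: float > float
Rule: comparison yields bool
Result type: bool


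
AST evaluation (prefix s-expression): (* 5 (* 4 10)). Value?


Evaluate inner: (* 4 10) = 40
Evaluate root: (* 5 40) = 200
Result: 200


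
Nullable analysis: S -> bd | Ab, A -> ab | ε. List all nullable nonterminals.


A nonterminal is nullable iff some alternative derives ε (directly, or every symbol in it is nullable)
Nullable: {A}


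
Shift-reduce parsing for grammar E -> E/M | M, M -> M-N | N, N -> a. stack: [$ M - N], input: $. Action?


handle 'M-N' on top
Action: reduce (M -> M-N)


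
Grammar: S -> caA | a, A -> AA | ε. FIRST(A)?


Per alternative of A: FIRST(AA) = {ε}; FIRST(ε) = {ε}
FIRST(A) = {ε}


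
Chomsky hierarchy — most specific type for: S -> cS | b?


Right-linear: every RHS is a terminal or a terminal followed by one nonterminal
Classification: Type 3 (Regular)


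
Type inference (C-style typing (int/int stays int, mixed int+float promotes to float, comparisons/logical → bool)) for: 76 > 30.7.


Operand types: int > float
Rule: comparison yields bool
Result type: bool


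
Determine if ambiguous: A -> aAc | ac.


balanced a^n…c^n: each string has a unique parse
Unambiguous


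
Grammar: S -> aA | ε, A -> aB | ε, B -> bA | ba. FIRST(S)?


Per alternative of S: FIRST(aA) = {a}; FIRST(ε) = {ε}
FIRST(S) = {a, ε}


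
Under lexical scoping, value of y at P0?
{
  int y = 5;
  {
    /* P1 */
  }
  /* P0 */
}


y declared in the same block as P0
y = 5


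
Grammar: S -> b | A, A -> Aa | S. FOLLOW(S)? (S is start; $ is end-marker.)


$ ∈ FOLLOW(S). For each A -> αBβ: add FIRST(β)\{ε} to FOLLOW(B); if β nullable, add FOLLOW(A).
FOLLOW(S) = {$, a}


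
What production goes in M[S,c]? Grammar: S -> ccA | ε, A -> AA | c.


For [S, c]: 'c' ∈ FIRST(ccA)
Entry: S -> ccA


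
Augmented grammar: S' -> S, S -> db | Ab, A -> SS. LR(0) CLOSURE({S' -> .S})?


Start: S' -> .S
For each item with dot before a nonterminal B, add B -> .γ for every B-production
Closure: [S' -> .S, S -> .db, S -> .Ab, A -> .SS]


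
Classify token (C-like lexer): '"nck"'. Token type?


Pattern: double-quoted sequence
Type: STRING_LITERAL


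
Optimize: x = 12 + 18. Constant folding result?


12 + 18 = 30 at compile time
Optimized: x = 30


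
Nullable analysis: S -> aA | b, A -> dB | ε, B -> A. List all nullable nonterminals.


A nonterminal is nullable iff some alternative derives ε (directly, or every symbol in it is nullable)
Nullable: {A, B}


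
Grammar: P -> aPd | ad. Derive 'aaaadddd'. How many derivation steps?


Derivation: P => aPd => aaPdd => aaaPddd => aaaadddd
Steps: 4


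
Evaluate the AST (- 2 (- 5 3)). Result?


Evaluate inner: (- 5 3) = 2
Evaluate root: (- 2 2) = 0
Result: 0


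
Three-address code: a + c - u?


Break into single-operator statements:
t1 = a + c
t2 = t1 - u


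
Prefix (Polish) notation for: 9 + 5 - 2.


left-to-right (same/higher precedence on left): tree is (- (+ 9 5) 2)
Prefix: - + 9 5 2


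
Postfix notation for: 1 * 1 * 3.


Left to right (same or higher precedence on left)
Postfix: 1 1 * 3 *


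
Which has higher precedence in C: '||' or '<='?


'<=' is relational (level 7); '||' is logical OR (level 1)
Higher level binds tighter
'<=' has higher precedence than '||'


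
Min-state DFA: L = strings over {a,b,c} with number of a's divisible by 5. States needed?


Track (count of a) mod 5: states 0..4, accept at 0
Minimal DFA: 5 states


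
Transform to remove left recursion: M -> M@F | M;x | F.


Left-recursive alternatives: M@F, M;x; non-recursive: F
Introduce M': M -> FM', M' -> @FM' | ;xM' | ε


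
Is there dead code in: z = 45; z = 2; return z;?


first assignment to z is overwritten before any read
Dead: 'z = 45'


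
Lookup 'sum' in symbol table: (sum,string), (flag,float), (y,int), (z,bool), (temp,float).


Lookup 'sum' → type string


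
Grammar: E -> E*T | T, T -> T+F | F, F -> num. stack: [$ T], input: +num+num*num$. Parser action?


shift '+' to continue T -> T+F
Action: shift


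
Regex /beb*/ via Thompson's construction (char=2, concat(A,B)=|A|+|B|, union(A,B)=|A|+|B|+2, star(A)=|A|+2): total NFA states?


Syntax tree has 3 char leaf(s), 0 union(s), 1 star(s)
chars contribute 3×2 = 6; each union adds +2; each star adds +2
Total: 6 + 0 + 2 = 8 states


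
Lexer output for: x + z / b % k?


Scan left to right, longest-match per lexeme
Tokens: ID(x), OP(+), ID(z), OP(/), ID(b), OP(%), ID(k)


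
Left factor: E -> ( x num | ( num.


Common prefix: '('
Factored: E -> ( E', E' -> x num | num


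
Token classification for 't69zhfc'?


Pattern: letter/underscore followed by alphanumerics, not a keyword
Type: IDENTIFIER


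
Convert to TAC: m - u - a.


Break into single-operator statements:
t1 = m - u
t2 = t1 - a


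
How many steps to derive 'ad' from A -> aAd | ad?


Derivation: A => ad
Steps: 1


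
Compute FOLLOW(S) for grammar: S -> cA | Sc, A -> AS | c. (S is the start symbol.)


$ ∈ FOLLOW(S). For each A -> αBβ: add FIRST(β)\{ε} to FOLLOW(B); if β nullable, add FOLLOW(A).
FOLLOW(S) = {$, c}


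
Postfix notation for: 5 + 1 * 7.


* has higher precedence, evaluate 1*7 first
Postfix: 5 1 7 * +


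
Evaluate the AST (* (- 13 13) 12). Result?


Evaluate inner: (- 13 13) = 0
Evaluate root: (* 0 12) = 0
Result: 0


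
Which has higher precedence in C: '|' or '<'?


'<' is relational (level 7); '|' is bitwise OR (level 3)
Higher level binds tighter
'<' has higher precedence than '|'


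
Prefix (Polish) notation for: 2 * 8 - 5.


left-to-right (same/higher precedence on left): tree is (- (* 2 8) 5)
Prefix: - * 2 8 5


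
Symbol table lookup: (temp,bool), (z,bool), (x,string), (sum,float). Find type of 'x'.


Lookup 'x' → type string


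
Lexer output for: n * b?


Scan left to right, longest-match per lexeme
Tokens: ID(n), OP(*), ID(b)


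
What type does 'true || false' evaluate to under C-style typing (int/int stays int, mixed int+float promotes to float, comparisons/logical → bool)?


Operand types: bool || bool
Rule: logical operators take bool operands and yield bool
Result type: bool


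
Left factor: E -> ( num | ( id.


Common prefix: '('
Factored: E -> ( E', E' -> num | id


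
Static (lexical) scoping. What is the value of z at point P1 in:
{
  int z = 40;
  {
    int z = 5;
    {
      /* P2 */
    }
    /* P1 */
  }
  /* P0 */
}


z declared in the same block as P1
z = 5


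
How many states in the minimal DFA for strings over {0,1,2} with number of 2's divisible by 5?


Track (count of 2) mod 5: states 0..4, accept at 0
Minimal DFA: 5 states


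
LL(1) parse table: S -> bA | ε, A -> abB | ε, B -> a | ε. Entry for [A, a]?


For [A, a]: 'a' ∈ FIRST(abB)
Entry: A -> abB


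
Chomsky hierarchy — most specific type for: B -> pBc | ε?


Single nonterminal LHS, but p^n c^n is not regular
Classification: Type 2 (Context-Free)


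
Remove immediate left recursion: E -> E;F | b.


Left-recursive alternatives: E;F; non-recursive: b
Introduce E': E -> bE', E' -> ;FE' | ε


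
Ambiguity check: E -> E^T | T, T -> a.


precedence layered via separate nonterminal T: deterministic
Unambiguous


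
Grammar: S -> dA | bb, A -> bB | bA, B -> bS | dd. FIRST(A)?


Per alternative of A: FIRST(bB) = {b}; FIRST(bA) = {b}
FIRST(A) = {b}


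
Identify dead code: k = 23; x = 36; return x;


k is assigned but never read
Dead: 'k = 23'


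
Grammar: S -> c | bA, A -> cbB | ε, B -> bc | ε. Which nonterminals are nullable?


A nonterminal is nullable iff some alternative derives ε (directly, or every symbol in it is nullable)
Nullable: {A, B}


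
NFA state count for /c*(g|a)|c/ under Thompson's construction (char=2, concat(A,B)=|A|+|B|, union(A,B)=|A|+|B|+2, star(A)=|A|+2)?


Syntax tree has 4 char leaf(s), 2 union(s), 1 star(s)
chars contribute 4×2 = 8; each union adds +2; each star adds +2
Total: 8 + 4 + 2 = 14 states


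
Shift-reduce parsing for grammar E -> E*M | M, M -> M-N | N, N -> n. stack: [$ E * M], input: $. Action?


handle 'E*M' on top; lookahead ∈ FOLLOW(E) = {*, $}
Action: reduce (E -> E*M)


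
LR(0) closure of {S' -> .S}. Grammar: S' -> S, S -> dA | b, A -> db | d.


Start: S' -> .S
For each item with dot before a nonterminal B, add B -> .γ for every B-production
Closure: [S' -> .S, S -> .dA, S -> .b]


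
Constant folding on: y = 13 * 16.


13 * 16 = 208 at compile time
Optimized: y = 208


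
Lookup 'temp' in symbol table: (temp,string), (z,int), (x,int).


Lookup 'temp' → type string


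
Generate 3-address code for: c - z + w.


Break into single-operator statements:
t1 = c - z
t2 = t1 + w


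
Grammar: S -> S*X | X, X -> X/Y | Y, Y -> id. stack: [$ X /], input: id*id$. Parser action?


no handle; shift 'id'
Action: shift


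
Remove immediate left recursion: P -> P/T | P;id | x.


Left-recursive alternatives: P/T, P;id; non-recursive: x
Introduce P': P -> xP', P' -> /TP' | ;idP' | ε


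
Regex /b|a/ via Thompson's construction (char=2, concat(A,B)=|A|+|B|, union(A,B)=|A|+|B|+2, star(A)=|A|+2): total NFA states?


Syntax tree has 2 char leaf(s), 1 union(s), 0 star(s)
chars contribute 2×2 = 4; each union adds +2; each star adds +2
Total: 4 + 2 + 0 = 6 states


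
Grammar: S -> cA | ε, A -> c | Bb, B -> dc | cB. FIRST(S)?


Per alternative of S: FIRST(cA) = {c}; FIRST(ε) = {ε}
FIRST(S) = {c, ε}


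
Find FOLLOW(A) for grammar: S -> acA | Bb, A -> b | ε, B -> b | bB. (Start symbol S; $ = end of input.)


$ ∈ FOLLOW(S). For each A -> αBβ: add FIRST(β)\{ε} to FOLLOW(B); if β nullable, add FOLLOW(A).
FOLLOW(A) = {$}


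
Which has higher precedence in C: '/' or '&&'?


'/' is multiplicative (level 10); '&&' is logical AND (level 2)
Higher level binds tighter
'/' has higher precedence than '&&'


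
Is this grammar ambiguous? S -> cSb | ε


balanced c^n…b^n: each string has a unique parse
Unambiguous


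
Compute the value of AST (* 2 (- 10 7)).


Evaluate inner: (- 10 7) = 3
Evaluate root: (* 2 3) = 6
Result: 6


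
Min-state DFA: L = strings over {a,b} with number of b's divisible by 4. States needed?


Track (count of b) mod 4: states 0..3, accept at 0
Minimal DFA: 4 states


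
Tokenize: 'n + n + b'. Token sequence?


Scan left to right, longest-match per lexeme
Tokens: ID(n), OP(+), ID(n), OP(+), ID(b)


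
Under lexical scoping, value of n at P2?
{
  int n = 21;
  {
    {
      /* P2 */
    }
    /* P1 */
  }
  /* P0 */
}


P2's block does not declare n; resolves to the enclosing declaration at depth 0
n = 21


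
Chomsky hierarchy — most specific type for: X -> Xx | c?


Left-linear: every RHS is a terminal or one nonterminal followed by a terminal
Classification: Type 3 (Regular)


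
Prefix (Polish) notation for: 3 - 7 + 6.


left-to-right (same/higher precedence on left): tree is (+ (- 3 7) 6)
Prefix: + - 3 7 6


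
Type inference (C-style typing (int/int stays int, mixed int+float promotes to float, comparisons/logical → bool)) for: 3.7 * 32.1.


Operand types: float * float
Rule: mixed int/float promotes to float; int/int stays int
Result type: float


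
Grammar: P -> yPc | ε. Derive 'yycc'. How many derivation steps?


Derivation: P => yPc => yyPcc => yycc
Steps: 3


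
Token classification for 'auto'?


Pattern: reserved word
Type: KEYWORD


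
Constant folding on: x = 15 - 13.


15 - 13 = 2 at compile time
Optimized: x = 2


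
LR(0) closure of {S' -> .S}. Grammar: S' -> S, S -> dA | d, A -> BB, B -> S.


Start: S' -> .S
For each item with dot before a nonterminal B, add B -> .γ for every B-production
Closure: [S' -> .S, S -> .dA, S -> .d]


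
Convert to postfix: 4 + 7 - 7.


Left to right (same or higher precedence on left)
Postfix: 4 7 + 7 -


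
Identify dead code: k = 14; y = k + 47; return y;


k is read by y's definition; y is returned
No dead code


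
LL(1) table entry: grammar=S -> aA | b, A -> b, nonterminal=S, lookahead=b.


For [S, b]: 'b' ∈ FIRST(b)
Entry: S -> b


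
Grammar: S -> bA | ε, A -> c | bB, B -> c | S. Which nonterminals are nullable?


A nonterminal is nullable iff some alternative derives ε (directly, or every symbol in it is nullable)
Nullable: {B, S}


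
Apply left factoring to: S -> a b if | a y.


Common prefix: 'a'
Factored: S -> a S', S' -> b if | y


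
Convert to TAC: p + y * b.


Break into single-operator statements:
t1 = y * b
t2 = p + t1


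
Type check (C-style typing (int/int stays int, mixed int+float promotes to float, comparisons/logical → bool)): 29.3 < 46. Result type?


Operand types: float < int
Rule: comparison yields bool
Result type: bool


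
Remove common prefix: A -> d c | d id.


Common prefix: 'd'
Factored: A -> d A', A' -> c | id


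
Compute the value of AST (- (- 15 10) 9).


Evaluate inner: (- 15 10) = 5
Evaluate root: (- 5 9) = -4
Result: -4


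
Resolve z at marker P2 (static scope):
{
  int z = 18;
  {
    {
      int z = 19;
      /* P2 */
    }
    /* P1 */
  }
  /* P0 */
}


z declared in the same block as P2
z = 19


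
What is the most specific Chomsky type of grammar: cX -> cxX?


LHS has context (more than one symbol) and |LHS| ≤ |RHS|
Classification: Type 1 (Context-Sensitive)


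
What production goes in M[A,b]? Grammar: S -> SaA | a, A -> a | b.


For [A, b]: 'b' ∈ FIRST(b)
Entry: A -> b


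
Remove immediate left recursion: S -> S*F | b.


Left-recursive alternatives: S*F; non-recursive: b
Introduce S': S -> bS', S' -> *FS' | ε


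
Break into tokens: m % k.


Scan left to right, longest-match per lexeme
Tokens: ID(m), OP(%), ID(k)


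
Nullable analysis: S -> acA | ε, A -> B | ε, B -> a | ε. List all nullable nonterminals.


A nonterminal is nullable iff some alternative derives ε (directly, or every symbol in it is nullable)
Nullable: {A, B, S}


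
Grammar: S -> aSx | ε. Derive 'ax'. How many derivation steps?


Derivation: S => aSx => ax
Steps: 2


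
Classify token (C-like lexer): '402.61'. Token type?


Pattern: digits with a decimal point
Type: FLOAT_LITERAL


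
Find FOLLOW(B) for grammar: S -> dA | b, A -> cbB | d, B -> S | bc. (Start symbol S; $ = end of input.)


$ ∈ FOLLOW(S). For each A -> αBβ: add FIRST(β)\{ε} to FOLLOW(B); if β nullable, add FOLLOW(A).
FOLLOW(B) = {$}


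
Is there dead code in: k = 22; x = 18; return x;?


k is assigned but never read
Dead: 'k = 22'


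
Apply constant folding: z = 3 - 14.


3 - 14 = -11 at compile time
Optimized: z = -11


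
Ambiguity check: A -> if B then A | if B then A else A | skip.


dangling else: 'if B then if B then skip else skip' parses two ways
Ambiguous


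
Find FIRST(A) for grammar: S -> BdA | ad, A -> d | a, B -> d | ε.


Per alternative of A: FIRST(d) = {d}; FIRST(a) = {a}
FIRST(A) = {a, d}


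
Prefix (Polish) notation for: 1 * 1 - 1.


left-to-right (same/higher precedence on left): tree is (- (* 1 1) 1)
Prefix: - * 1 1 1


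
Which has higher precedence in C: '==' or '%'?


'%' is multiplicative (level 10); '==' is equality (level 6)
Higher level binds tighter
'%' has higher precedence than '=='


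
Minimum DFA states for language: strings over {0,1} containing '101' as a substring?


KMP-style automaton: 3 progress states + 1 absorbing accept = 4
Minimal DFA: 4 states


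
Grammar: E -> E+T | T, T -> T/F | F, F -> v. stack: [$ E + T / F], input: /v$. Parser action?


handle 'T/F' on top
Action: reduce (T -> T/F)


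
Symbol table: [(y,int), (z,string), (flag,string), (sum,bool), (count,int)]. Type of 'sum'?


Lookup 'sum' → type bool


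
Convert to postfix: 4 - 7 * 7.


* has higher precedence, evaluate 7*7 first
Postfix: 4 7 7 * -


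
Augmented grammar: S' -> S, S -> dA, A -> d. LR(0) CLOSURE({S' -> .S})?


Start: S' -> .S
For each item with dot before a nonterminal B, add B -> .γ for every B-production
Closure: [S' -> .S, S -> .dA]


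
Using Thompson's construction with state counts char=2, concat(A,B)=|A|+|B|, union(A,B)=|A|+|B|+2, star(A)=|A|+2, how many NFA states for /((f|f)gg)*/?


Syntax tree has 4 char leaf(s), 1 union(s), 1 star(s)
chars contribute 4×2 = 8; each union adds +2; each star adds +2
Total: 8 + 2 + 2 = 12 states


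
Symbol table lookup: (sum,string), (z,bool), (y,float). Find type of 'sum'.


Lookup 'sum' → type string


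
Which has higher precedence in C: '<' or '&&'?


'<' is relational (level 7); '&&' is logical AND (level 2)
Higher level binds tighter
'<' has higher precedence than '&&'


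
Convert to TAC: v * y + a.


Break into single-operator statements:
t1 = v * y
t2 = t1 + a


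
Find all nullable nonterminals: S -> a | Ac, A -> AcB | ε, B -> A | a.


A nonterminal is nullable iff some alternative derives ε (directly, or every symbol in it is nullable)
Nullable: {A, B}


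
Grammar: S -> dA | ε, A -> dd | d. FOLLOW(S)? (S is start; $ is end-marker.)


$ ∈ FOLLOW(S). For each A -> αBβ: add FIRST(β)\{ε} to FOLLOW(B); if β nullable, add FOLLOW(A).
FOLLOW(S) = {$}


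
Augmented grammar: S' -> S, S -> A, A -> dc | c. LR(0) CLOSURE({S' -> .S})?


Start: S' -> .S
For each item with dot before a nonterminal B, add B -> .γ for every B-production
Closure: [S' -> .S, S -> .A, A -> .dc, A -> .c]


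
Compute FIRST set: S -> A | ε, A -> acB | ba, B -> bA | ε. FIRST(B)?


Per alternative of B: FIRST(bA) = {b}; FIRST(ε) = {ε}
FIRST(B) = {b, ε}


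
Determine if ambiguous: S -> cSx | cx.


balanced c^n…x^n: each string has a unique parse
Unambiguous


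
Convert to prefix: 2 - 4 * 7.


'*' binds tighter: tree is (- 2 (* 4 7))
Prefix: - 2 * 4 7


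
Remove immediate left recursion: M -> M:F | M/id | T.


Left-recursive alternatives: M:F, M/id; non-recursive: T
Introduce M': M -> TM', M' -> :FM' | /idM' | ε


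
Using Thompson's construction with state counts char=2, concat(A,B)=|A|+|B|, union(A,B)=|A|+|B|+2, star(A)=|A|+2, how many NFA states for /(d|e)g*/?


Syntax tree has 3 char leaf(s), 1 union(s), 1 star(s)
chars contribute 3×2 = 6; each union adds +2; each star adds +2
Total: 6 + 2 + 2 = 10 states


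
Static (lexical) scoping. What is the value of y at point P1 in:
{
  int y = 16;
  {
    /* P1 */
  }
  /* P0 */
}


P1's block does not declare y; resolves to the enclosing declaration at depth 0
y = 16


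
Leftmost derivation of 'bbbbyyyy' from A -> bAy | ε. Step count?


Derivation: A => bAy => bbAyy => bbbAyyy => bbbbAyyyy => bbbbyyyy
Steps: 5


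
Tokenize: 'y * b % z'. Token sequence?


Scan left to right, longest-match per lexeme
Tokens: ID(y), OP(*), ID(b), OP(%), ID(z)


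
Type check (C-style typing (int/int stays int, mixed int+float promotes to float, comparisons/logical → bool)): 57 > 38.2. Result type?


Operand types: int > float
Rule: comparison yields bool
Result type: bool


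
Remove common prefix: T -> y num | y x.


Common prefix: 'y'
Factored: T -> y T', T' -> num | x


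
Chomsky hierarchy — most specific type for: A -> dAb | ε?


Single nonterminal LHS, but d^n b^n is not regular
Classification: Type 2 (Context-Free)


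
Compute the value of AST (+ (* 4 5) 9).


Evaluate inner: (* 4 5) = 20
Evaluate root: (+ 20 9) = 29
Result: 29


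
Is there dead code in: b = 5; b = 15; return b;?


first assignment to b is overwritten before any read
Dead: 'b = 5'


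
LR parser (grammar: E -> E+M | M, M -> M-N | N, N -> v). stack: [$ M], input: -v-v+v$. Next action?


shift '-' to continue M -> M-N
Action: shift


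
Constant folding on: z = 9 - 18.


9 - 18 = -9 at compile time
Optimized: z = -9


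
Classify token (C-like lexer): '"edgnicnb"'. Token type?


Pattern: double-quoted sequence
Type: STRING_LITERAL


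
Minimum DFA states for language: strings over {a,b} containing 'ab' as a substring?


KMP-style automaton: 2 progress states + 1 absorbing accept = 3
Minimal DFA: 3 states


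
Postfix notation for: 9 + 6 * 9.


* has higher precedence, evaluate 6*9 first
Postfix: 9 6 9 * +


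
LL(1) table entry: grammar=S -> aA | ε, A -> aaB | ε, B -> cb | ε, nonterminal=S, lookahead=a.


For [S, a]: 'a' ∈ FIRST(aA)
Entry: S -> aA


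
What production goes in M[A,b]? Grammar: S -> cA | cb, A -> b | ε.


For [A, b]: 'b' ∈ FIRST(b)
Entry: A -> b


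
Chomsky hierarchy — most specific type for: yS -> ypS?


LHS has context (more than one symbol) and |LHS| ≤ |RHS|
Classification: Type 1 (Context-Sensitive)


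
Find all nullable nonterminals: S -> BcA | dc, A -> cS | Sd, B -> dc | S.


A nonterminal is nullable iff some alternative derives ε (directly, or every symbol in it is nullable)
Nullable: {}


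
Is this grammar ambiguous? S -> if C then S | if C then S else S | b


dangling else: 'if C then if C then b else b' parses two ways
Ambiguous


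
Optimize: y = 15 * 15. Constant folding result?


15 * 15 = 225 at compile time
Optimized: y = 225


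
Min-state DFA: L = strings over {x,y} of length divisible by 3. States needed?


Track length mod 3: states 0..2, accept at 0
Minimal DFA: 3 states


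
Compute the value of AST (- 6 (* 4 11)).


Evaluate inner: (* 4 11) = 44
Evaluate root: (- 6 44) = -38
Result: -38


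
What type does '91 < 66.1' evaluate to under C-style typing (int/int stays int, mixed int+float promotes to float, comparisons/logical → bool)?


Operand types: int < float
Rule: comparison yields bool
Result type: bool


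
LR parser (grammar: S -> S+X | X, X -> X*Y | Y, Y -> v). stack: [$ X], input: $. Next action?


lookahead ∉ {*} so X won't extend; reduce S -> X
Action: reduce (S -> X)
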